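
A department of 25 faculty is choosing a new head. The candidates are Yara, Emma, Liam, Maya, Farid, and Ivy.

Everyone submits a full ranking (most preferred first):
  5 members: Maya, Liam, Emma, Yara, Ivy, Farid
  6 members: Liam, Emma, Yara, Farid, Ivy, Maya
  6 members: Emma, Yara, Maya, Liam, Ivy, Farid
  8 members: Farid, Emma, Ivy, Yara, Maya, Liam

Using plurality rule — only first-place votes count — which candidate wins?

First-place votes: Yara 0, Emma 6, Liam 6, Maya 5, Farid 8, Ivy 0.

Farid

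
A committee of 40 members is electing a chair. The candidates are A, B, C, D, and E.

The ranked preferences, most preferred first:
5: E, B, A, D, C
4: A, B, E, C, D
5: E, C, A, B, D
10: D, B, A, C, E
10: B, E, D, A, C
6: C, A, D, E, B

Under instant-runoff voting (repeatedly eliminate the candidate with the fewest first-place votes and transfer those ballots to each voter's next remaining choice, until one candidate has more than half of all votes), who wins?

Round 1: A 4, B 10, C 6, D 10, E 10. A eliminated.
Round 2: B 14, C 6, D 10, E 10. C eliminated.
Round 3: B 14, D 16, E 10. E eliminated.
Round 4: B 24, D 16. B has a majority (≥21).

B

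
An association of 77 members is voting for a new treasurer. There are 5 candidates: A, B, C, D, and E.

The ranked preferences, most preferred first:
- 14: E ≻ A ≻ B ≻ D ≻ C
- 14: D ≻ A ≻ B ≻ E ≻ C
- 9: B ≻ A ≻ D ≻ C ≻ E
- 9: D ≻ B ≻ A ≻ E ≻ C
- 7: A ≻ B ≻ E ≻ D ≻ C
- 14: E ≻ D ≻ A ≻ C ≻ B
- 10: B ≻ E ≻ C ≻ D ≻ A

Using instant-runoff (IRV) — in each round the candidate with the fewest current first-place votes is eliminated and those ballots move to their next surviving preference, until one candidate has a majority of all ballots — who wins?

Round 1: A 7, B 19, C 0, D 23, E 28. C eliminated.
Round 2: A 7, B 19, D 23, E 28. A eliminated.
Round 3: B 26, D 23, E 28. D eliminated.
Round 4: B 49, E 28. B has a majority (≥39).

B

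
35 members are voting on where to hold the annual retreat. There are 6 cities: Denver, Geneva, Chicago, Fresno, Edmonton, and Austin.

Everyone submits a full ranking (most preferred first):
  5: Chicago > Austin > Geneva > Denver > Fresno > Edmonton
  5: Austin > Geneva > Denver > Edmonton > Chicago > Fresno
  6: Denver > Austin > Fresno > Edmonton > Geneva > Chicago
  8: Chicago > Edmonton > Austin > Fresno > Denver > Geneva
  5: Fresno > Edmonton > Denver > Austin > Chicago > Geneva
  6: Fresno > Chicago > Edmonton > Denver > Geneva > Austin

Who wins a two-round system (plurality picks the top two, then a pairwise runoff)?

Round 1 first-place votes: Denver 6, Geneva 0, Chicago 13, Fresno 11, Edmonton 0, Austin 5. Chicago and Fresno advance.
Runoff: Chicago is ranked above Fresno on 18 ballots, Fresno above Chicago on 17.

Chicago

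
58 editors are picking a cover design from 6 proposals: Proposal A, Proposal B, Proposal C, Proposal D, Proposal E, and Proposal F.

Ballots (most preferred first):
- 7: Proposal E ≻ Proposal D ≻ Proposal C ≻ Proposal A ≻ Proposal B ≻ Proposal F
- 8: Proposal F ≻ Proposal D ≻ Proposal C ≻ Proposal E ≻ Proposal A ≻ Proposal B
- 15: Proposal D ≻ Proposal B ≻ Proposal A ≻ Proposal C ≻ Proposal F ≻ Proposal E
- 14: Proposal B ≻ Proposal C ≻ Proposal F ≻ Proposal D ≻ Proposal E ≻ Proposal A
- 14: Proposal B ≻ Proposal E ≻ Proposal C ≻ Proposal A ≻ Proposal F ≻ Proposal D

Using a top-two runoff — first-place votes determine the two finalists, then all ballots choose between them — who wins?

Round 1 first-place votes: Proposal A 0, Proposal B 28, Proposal C 0, Proposal D 15, Proposal E 7, Proposal F 8. Proposal B and Proposal D advance.
Runoff: Proposal B is ranked above Proposal D on 28 ballots, Proposal D above Proposal B on 30.

Proposal D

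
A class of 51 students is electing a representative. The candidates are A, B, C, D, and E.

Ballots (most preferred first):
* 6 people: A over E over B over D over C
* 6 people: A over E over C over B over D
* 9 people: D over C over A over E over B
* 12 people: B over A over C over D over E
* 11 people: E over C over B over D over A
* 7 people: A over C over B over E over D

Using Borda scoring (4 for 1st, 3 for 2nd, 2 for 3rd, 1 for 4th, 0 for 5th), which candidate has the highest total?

A

A: 6×4 + 6×4 + 9×2 + 12×3 + 11×0 + 7×4 = 130
B: 6×2 + 6×1 + 9×0 + 12×4 + 11×2 + 7×2 = 102
C: 6×0 + 6×2 + 9×3 + 12×2 + 11×3 + 7×3 = 117
D: 6×1 + 6×0 + 9×4 + 12×1 + 11×1 + 7×0 = 65
E: 6×3 + 6×3 + 9×1 + 12×0 + 11×4 + 7×1 = 96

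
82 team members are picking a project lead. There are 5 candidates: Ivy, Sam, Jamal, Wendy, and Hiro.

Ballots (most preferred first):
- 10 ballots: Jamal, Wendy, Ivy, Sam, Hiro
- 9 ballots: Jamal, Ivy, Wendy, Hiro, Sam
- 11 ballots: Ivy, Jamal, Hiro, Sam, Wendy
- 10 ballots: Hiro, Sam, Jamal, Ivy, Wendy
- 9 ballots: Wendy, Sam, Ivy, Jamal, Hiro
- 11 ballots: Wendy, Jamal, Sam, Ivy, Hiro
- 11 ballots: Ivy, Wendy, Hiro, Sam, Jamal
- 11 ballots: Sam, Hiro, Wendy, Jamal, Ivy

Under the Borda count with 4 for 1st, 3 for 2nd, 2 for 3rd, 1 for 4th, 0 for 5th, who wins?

Ivy: 10×2 + 9×3 + 11×4 + 10×1 + 9×2 + 11×1 + 11×4 + 11×0 = 174
Sam: 10×1 + 9×0 + 11×1 + 10×3 + 9×3 + 11×2 + 11×1 + 11×4 = 155
Jamal: 10×4 + 9×4 + 11×3 + 10×2 + 9×1 + 11×3 + 11×0 + 11×1 = 182
Wendy: 10×3 + 9×2 + 11×0 + 10×0 + 9×4 + 11×4 + 11×3 + 11×2 = 183
Hiro: 10×0 + 9×1 + 11×2 + 10×4 + 9×0 + 11×0 + 11×2 + 11×3 = 126

Wendy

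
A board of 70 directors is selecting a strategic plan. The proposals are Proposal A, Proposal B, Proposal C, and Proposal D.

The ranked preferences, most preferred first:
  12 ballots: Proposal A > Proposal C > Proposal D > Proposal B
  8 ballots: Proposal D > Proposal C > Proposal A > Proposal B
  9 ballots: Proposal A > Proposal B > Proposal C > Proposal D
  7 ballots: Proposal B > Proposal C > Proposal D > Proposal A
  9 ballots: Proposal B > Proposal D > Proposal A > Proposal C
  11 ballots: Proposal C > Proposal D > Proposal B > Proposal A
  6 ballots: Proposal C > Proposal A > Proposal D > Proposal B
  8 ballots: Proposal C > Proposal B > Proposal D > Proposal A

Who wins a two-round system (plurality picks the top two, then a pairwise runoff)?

Round 1 first-place votes: Proposal A 21, Proposal B 16, Proposal C 25, Proposal D 8. Proposal C and Proposal A advance.
Runoff: Proposal C is ranked above Proposal A on 40 ballots, Proposal A above Proposal C on 30.

Proposal C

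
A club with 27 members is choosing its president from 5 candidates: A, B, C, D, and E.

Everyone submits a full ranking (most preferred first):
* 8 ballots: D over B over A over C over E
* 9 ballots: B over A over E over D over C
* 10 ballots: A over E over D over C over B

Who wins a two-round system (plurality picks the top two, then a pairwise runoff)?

B

Round 1 first-place votes: A 10, B 9, C 0, D 8, E 0. A and B advance.
Runoff: A is ranked above B on 10 ballots, B above A on 17.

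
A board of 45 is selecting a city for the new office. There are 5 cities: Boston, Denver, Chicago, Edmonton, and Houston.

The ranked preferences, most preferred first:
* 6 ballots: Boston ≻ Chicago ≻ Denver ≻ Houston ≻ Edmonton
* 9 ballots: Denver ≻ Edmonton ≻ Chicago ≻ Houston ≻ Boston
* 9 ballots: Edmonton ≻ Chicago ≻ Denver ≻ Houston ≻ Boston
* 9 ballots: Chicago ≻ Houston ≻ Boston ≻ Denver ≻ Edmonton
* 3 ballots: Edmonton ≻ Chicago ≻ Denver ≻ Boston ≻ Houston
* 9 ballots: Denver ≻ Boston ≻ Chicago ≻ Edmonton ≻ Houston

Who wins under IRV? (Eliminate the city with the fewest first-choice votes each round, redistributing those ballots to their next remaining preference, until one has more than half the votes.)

Round 1: Boston 6, Denver 18, Chicago 9, Edmonton 12, Houston 0. Houston eliminated.
Round 2: Boston 6, Denver 18, Chicago 9, Edmonton 12. Boston eliminated.
Round 3: Denver 18, Chicago 15, Edmonton 12. Edmonton eliminated.
Round 4: Denver 18, Chicago 27. Chicago has a majority (≥23).

Chicago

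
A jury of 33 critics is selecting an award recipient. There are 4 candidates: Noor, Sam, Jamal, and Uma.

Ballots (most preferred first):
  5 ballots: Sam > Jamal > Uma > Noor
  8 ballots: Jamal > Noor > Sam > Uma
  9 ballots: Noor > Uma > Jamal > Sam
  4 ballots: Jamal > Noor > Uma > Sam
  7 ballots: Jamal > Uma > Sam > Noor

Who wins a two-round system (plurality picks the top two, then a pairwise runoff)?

Round 1 first-place votes: Noor 9, Sam 5, Jamal 19, Uma 0. Jamal and Noor advance.
Runoff: Jamal is ranked above Noor on 24 ballots, Noor above Jamal on 9.

Jamal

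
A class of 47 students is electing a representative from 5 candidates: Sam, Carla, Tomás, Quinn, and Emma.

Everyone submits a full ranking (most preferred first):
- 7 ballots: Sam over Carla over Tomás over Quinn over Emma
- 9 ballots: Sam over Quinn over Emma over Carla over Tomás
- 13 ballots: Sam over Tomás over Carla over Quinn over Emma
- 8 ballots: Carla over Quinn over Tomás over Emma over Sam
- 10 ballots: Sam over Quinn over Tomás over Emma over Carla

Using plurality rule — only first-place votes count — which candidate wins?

Sam

First-place votes: Sam 39, Carla 8, Tomás 0, Quinn 0, Emma 0.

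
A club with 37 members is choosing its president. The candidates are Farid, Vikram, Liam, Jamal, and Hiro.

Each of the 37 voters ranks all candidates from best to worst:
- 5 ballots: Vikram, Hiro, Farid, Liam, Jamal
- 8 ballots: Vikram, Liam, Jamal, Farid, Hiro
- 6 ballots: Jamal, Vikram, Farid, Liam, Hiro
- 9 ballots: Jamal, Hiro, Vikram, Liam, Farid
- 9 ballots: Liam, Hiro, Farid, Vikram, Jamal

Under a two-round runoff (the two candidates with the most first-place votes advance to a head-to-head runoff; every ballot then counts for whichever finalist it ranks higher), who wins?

Round 1 first-place votes: Farid 0, Vikram 13, Liam 9, Jamal 15, Hiro 0. Jamal and Vikram advance.
Runoff: Jamal is ranked above Vikram on 15 ballots, Vikram above Jamal on 22.

Vikram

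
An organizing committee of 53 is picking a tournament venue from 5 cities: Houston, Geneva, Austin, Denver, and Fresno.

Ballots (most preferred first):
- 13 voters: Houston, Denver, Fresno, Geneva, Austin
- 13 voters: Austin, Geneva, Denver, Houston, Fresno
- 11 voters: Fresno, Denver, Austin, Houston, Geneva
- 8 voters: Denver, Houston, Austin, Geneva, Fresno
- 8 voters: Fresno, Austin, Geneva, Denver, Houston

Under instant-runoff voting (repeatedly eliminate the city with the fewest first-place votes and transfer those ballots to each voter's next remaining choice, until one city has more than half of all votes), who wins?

Round 1: Houston 13, Geneva 0, Austin 13, Denver 8, Fresno 19. Geneva eliminated.
Round 2: Houston 13, Austin 13, Denver 8, Fresno 19. Denver eliminated.
Round 3: Houston 21, Austin 13, Fresno 19. Austin eliminated.
Round 4: Houston 34, Fresno 19. Houston has a majority (≥27).

Houston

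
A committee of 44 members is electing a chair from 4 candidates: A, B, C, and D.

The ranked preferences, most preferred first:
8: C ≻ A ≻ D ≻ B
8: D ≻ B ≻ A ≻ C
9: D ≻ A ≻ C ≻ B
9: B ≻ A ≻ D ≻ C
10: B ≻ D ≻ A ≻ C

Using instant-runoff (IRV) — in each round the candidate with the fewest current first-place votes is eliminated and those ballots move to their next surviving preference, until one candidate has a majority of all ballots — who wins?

Round 1: A 0, B 19, C 8, D 17. A eliminated.
Round 2: B 19, C 8, D 17. C eliminated.
Round 3: B 19, D 25. D has a majority (≥23).

D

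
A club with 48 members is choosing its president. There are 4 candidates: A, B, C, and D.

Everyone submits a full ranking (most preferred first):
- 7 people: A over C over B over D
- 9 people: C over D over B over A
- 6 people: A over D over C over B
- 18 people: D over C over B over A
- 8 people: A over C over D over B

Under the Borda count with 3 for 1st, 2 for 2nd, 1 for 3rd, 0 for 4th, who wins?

A: 7×3 + 9×0 + 6×3 + 18×0 + 8×3 = 63
B: 7×1 + 9×1 + 6×0 + 18×1 + 8×0 = 34
C: 7×2 + 9×3 + 6×1 + 18×2 + 8×2 = 99
D: 7×0 + 9×2 + 6×2 + 18×3 + 8×1 = 92

C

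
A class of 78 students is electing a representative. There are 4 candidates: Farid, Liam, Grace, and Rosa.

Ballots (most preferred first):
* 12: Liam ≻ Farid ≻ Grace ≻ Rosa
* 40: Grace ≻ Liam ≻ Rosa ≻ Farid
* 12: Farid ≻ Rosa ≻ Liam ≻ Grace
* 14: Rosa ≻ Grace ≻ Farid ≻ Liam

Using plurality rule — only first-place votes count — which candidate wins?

First-place votes: Farid 12, Liam 12, Grace 40, Rosa 14.

Grace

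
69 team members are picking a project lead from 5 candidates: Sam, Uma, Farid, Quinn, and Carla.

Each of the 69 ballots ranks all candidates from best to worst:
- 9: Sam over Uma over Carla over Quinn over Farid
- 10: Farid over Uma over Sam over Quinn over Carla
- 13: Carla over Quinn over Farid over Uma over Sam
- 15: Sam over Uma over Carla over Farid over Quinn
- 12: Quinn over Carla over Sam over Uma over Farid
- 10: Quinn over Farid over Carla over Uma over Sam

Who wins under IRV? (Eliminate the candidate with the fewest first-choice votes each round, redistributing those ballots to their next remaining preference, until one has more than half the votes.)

Quinn

Round 1: Sam 24, Uma 0, Farid 10, Quinn 22, Carla 13. Uma eliminated.
Round 2: Sam 24, Farid 10, Quinn 22, Carla 13. Farid eliminated.
Round 3: Sam 34, Quinn 22, Carla 13. Carla eliminated.
Round 4: Sam 34, Quinn 35. Quinn has a majority (≥35).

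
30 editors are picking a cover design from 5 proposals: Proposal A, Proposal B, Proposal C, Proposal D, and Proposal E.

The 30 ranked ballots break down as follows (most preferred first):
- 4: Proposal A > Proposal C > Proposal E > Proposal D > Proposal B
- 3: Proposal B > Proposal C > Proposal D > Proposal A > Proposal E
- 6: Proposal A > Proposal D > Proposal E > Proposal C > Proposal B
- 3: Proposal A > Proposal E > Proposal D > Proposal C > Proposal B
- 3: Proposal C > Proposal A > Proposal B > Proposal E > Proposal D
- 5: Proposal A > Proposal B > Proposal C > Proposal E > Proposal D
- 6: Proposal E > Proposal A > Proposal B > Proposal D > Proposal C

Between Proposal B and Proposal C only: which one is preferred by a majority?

Proposal B is ranked above Proposal C on 14 ballots; Proposal C above Proposal B on 16.

Proposal C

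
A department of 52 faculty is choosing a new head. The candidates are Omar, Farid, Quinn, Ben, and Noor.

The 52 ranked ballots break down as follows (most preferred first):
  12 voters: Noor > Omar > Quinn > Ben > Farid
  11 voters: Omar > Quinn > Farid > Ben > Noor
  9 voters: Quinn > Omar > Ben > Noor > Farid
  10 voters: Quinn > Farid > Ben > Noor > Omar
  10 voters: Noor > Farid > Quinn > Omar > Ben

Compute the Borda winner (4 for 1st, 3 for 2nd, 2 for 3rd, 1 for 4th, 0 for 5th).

Omar: 12×3 + 11×4 + 9×3 + 10×0 + 10×1 = 117
Farid: 12×0 + 11×2 + 9×0 + 10×3 + 10×3 = 82
Quinn: 12×2 + 11×3 + 9×4 + 10×4 + 10×2 = 153
Ben: 12×1 + 11×1 + 9×2 + 10×2 + 10×0 = 61
Noor: 12×4 + 11×0 + 9×1 + 10×1 + 10×4 = 107

Quinn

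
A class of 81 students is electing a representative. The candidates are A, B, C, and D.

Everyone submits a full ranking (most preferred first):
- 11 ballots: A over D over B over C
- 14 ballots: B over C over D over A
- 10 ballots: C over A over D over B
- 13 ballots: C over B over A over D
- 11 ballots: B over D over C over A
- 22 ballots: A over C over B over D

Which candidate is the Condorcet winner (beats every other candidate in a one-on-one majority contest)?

C

C vs A: 48–33
C vs B: 45–36
C vs D: 59–22
C beats every other candidate.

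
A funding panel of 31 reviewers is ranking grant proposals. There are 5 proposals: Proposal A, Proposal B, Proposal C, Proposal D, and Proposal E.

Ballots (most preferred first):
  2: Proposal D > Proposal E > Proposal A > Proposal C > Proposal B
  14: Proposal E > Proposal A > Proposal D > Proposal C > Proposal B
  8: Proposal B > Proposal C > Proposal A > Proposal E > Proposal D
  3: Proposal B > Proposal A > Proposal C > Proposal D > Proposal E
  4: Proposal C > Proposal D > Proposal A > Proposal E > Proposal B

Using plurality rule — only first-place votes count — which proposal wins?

Proposal E

First-place votes: Proposal A 0, Proposal B 11, Proposal C 4, Proposal D 2, Proposal E 14.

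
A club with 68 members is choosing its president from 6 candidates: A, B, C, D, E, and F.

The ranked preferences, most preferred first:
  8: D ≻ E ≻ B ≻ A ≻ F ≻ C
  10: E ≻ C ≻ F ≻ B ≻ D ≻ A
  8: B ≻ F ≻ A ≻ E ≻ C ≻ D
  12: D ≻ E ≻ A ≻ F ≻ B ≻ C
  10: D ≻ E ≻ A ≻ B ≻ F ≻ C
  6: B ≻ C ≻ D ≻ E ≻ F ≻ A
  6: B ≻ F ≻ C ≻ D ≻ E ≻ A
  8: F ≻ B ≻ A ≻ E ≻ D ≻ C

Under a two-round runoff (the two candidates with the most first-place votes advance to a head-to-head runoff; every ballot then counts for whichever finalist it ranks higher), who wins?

Round 1 first-place votes: A 0, B 20, C 0, D 30, E 10, F 8. D and B advance.
Runoff: D is ranked above B on 30 ballots, B above D on 38.

B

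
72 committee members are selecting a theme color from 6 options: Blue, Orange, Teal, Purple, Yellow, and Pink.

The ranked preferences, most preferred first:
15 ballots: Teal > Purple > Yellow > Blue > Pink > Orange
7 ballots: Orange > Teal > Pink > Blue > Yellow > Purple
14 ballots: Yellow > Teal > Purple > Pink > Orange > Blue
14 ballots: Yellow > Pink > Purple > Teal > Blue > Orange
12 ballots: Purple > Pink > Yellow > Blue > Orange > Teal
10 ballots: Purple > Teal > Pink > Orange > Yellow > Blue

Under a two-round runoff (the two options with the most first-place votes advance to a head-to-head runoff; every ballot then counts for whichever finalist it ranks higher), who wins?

Purple

Round 1 first-place votes: Blue 0, Orange 7, Teal 15, Purple 22, Yellow 28, Pink 0. Yellow and Purple advance.
Runoff: Yellow is ranked above Purple on 35 ballots, Purple above Yellow on 37.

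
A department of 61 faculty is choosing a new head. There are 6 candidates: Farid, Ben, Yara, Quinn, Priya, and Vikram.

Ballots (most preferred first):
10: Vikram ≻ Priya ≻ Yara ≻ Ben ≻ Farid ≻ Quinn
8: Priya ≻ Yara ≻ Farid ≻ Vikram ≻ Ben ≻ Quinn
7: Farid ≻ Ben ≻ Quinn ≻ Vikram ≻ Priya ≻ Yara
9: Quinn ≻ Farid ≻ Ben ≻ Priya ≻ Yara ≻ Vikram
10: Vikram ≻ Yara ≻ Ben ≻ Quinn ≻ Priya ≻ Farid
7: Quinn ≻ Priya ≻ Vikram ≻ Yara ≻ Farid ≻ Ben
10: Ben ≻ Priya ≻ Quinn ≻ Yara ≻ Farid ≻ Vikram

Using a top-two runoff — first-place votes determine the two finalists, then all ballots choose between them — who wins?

Round 1 first-place votes: Farid 7, Ben 10, Yara 0, Quinn 16, Priya 8, Vikram 20. Vikram and Quinn advance.
Runoff: Vikram is ranked above Quinn on 28 ballots, Quinn above Vikram on 33.

Quinn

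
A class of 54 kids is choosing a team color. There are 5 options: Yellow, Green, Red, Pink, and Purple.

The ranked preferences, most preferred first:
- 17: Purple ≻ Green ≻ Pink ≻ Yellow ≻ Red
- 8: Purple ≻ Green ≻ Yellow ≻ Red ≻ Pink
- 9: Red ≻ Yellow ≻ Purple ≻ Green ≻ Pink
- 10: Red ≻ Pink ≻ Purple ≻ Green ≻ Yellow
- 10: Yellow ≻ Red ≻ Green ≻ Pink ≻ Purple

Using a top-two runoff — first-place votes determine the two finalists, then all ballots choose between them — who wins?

Red

Round 1 first-place votes: Yellow 10, Green 0, Red 19, Pink 0, Purple 25. Purple and Red advance.
Runoff: Purple is ranked above Red on 25 ballots, Red above Purple on 29.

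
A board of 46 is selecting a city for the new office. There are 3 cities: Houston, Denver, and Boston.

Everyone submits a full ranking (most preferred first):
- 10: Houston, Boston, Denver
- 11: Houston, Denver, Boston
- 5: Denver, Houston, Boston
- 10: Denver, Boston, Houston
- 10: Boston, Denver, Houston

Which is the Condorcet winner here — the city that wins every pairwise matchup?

Denver

Denver vs Houston: 25–21
Denver vs Boston: 26–20
Denver beats every other city.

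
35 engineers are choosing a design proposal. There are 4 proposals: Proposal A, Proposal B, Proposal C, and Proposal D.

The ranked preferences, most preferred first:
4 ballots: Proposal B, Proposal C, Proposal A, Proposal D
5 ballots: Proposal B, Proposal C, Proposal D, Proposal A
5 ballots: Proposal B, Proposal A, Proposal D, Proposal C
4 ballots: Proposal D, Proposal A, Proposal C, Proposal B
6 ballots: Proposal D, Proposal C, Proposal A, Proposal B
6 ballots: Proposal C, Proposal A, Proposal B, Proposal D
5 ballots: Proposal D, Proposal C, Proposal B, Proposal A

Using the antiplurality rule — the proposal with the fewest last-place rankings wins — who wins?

Last-place votes: Proposal A 10, Proposal B 10, Proposal C 5, Proposal D 10.

Proposal C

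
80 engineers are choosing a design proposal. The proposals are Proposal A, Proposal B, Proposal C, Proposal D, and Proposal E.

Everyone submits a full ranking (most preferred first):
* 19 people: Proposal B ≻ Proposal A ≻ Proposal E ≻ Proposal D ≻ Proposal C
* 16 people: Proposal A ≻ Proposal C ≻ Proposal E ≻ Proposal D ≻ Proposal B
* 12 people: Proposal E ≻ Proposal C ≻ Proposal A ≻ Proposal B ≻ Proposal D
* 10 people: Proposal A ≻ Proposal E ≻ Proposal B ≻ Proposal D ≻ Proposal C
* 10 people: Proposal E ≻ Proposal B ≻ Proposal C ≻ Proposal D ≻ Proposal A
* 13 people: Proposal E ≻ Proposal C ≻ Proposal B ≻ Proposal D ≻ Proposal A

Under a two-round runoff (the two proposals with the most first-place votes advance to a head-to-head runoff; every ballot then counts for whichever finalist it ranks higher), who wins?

Proposal A

Round 1 first-place votes: Proposal A 26, Proposal B 19, Proposal C 0, Proposal D 0, Proposal E 35. Proposal E and Proposal A advance.
Runoff: Proposal E is ranked above Proposal A on 35 ballots, Proposal A above Proposal E on 45.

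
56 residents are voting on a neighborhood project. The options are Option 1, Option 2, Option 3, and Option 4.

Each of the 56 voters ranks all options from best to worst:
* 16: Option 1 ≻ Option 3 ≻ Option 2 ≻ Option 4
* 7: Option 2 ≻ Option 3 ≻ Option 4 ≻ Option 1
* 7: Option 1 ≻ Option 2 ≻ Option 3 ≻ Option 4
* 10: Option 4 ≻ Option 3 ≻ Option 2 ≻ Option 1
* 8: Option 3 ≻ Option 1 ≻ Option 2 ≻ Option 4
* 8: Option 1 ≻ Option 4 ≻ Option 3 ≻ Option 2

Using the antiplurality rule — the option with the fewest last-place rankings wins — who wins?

Last-place votes: Option 1 17, Option 2 8, Option 3 0, Option 4 31.

Option 3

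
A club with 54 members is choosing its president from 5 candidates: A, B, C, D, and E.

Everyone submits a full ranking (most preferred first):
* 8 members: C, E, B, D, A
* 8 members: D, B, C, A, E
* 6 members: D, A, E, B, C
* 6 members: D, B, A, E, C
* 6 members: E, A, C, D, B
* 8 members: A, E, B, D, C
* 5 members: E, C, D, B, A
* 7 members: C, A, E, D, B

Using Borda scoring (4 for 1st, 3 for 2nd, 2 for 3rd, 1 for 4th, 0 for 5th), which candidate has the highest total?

A: 8×0 + 8×1 + 6×3 + 6×2 + 6×3 + 8×4 + 5×0 + 7×3 = 109
B: 8×2 + 8×3 + 6×1 + 6×3 + 6×0 + 8×2 + 5×1 + 7×0 = 85
C: 8×4 + 8×2 + 6×0 + 6×0 + 6×2 + 8×0 + 5×3 + 7×4 = 103
D: 8×1 + 8×4 + 6×4 + 6×4 + 6×1 + 8×1 + 5×2 + 7×1 = 119
E: 8×3 + 8×0 + 6×2 + 6×1 + 6×4 + 8×3 + 5×4 + 7×2 = 124

E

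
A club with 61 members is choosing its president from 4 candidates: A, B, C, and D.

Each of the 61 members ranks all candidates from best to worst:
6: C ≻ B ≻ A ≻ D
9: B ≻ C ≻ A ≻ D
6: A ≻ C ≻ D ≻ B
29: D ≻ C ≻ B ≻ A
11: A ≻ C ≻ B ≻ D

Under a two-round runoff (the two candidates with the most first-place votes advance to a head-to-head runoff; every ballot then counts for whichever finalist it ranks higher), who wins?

A

Round 1 first-place votes: A 17, B 9, C 6, D 29. D and A advance.
Runoff: D is ranked above A on 29 ballots, A above D on 32.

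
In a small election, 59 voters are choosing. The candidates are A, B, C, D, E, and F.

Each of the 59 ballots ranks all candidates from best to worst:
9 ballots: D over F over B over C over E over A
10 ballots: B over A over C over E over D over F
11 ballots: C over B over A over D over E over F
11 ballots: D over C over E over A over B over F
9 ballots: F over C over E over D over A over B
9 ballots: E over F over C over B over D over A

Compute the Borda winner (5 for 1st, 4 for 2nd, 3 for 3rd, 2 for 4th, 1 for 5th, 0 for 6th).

A: 9×0 + 10×4 + 11×3 + 11×2 + 9×1 + 9×0 = 104
B: 9×3 + 10×5 + 11×4 + 11×1 + 9×0 + 9×2 = 150
C: 9×2 + 10×3 + 11×5 + 11×4 + 9×4 + 9×3 = 210
D: 9×5 + 10×1 + 11×2 + 11×5 + 9×2 + 9×1 = 159
E: 9×1 + 10×2 + 11×1 + 11×3 + 9×3 + 9×5 = 145
F: 9×4 + 10×0 + 11×0 + 11×0 + 9×5 + 9×4 = 117

C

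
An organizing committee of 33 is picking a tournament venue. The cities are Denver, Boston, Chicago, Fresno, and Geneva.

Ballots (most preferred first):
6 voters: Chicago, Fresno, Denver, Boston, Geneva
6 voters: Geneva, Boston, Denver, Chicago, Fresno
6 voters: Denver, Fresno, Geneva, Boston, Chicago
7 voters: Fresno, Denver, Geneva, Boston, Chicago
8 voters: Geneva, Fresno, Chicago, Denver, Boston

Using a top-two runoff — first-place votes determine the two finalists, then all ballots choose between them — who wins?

Round 1 first-place votes: Denver 6, Boston 0, Chicago 6, Fresno 7, Geneva 14. Geneva and Fresno advance.
Runoff: Geneva is ranked above Fresno on 14 ballots, Fresno above Geneva on 19.

Fresno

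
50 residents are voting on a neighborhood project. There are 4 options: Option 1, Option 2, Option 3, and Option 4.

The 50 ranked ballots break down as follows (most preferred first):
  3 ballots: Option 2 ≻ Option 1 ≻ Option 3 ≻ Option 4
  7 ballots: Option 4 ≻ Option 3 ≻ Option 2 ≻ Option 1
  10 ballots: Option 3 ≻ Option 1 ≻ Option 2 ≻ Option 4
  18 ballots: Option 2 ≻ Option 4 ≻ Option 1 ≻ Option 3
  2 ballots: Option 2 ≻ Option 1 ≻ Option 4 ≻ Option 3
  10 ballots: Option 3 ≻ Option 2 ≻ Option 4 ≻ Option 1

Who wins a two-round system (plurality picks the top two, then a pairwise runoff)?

Option 3

Round 1 first-place votes: Option 1 0, Option 2 23, Option 3 20, Option 4 7. Option 2 and Option 3 advance.
Runoff: Option 2 is ranked above Option 3 on 23 ballots, Option 3 above Option 2 on 27.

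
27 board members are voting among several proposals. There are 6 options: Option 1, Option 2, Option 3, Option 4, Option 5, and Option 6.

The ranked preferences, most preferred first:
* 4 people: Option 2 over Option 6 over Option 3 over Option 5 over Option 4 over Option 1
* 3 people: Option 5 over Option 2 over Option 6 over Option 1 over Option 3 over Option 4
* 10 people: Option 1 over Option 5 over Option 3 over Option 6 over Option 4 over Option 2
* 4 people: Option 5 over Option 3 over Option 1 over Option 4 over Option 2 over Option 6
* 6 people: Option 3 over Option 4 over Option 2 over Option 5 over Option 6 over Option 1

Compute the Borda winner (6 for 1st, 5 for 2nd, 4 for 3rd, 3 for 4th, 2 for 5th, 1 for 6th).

Option 5

Option 1: 4×1 + 3×3 + 10×6 + 4×4 + 6×1 = 95
Option 2: 4×6 + 3×5 + 10×1 + 4×2 + 6×4 = 81
Option 3: 4×4 + 3×2 + 10×4 + 4×5 + 6×6 = 118
Option 4: 4×2 + 3×1 + 10×2 + 4×3 + 6×5 = 73
Option 5: 4×3 + 3×6 + 10×5 + 4×6 + 6×3 = 122
Option 6: 4×5 + 3×4 + 10×3 + 4×1 + 6×2 = 78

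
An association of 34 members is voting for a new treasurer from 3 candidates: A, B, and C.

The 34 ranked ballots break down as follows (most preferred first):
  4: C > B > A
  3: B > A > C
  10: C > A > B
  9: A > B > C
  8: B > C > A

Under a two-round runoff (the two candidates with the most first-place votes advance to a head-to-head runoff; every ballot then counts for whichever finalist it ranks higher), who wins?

B

Round 1 first-place votes: A 9, B 11, C 14. C and B advance.
Runoff: C is ranked above B on 14 ballots, B above C on 20.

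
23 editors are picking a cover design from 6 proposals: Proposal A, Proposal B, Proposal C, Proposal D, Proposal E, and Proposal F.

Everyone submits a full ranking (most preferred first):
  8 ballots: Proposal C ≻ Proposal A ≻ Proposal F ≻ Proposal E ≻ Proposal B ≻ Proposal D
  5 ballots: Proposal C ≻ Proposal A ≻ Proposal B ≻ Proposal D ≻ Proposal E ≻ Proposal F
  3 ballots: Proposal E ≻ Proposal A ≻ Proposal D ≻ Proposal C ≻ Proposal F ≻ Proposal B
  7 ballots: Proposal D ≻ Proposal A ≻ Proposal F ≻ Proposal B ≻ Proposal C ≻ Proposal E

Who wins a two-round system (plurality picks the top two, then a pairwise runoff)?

Round 1 first-place votes: Proposal A 0, Proposal B 0, Proposal C 13, Proposal D 7, Proposal E 3, Proposal F 0. Proposal C and Proposal D advance.
Runoff: Proposal C is ranked above Proposal D on 13 ballots, Proposal D above Proposal C on 10.

Proposal C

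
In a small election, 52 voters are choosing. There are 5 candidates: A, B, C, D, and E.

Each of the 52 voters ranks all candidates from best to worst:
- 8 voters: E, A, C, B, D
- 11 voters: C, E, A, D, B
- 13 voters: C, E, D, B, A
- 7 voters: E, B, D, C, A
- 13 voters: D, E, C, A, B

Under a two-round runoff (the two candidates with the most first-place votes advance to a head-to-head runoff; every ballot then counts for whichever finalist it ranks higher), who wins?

E

Round 1 first-place votes: A 0, B 0, C 24, D 13, E 15. C and E advance.
Runoff: C is ranked above E on 24 ballots, E above C on 28.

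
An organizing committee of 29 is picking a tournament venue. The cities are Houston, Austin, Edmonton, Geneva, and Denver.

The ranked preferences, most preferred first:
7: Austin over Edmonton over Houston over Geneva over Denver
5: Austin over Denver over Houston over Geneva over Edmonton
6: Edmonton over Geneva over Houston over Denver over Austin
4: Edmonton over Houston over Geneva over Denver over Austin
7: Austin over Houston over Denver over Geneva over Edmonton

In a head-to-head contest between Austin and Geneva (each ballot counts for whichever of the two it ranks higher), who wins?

Austin is ranked above Geneva on 19 ballots; Geneva above Austin on 10.

Austin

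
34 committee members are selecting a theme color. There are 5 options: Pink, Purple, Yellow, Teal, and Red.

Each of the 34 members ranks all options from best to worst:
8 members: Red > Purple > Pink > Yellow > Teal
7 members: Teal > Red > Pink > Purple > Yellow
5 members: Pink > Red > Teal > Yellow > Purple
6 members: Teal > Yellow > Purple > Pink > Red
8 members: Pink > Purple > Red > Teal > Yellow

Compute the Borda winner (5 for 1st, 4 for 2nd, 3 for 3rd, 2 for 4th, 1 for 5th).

Pink: 8×3 + 7×3 + 5×5 + 6×2 + 8×5 = 122
Purple: 8×4 + 7×2 + 5×1 + 6×3 + 8×4 = 101
Yellow: 8×2 + 7×1 + 5×2 + 6×4 + 8×1 = 65
Teal: 8×1 + 7×5 + 5×3 + 6×5 + 8×2 = 104
Red: 8×5 + 7×4 + 5×4 + 6×1 + 8×3 = 118

Pink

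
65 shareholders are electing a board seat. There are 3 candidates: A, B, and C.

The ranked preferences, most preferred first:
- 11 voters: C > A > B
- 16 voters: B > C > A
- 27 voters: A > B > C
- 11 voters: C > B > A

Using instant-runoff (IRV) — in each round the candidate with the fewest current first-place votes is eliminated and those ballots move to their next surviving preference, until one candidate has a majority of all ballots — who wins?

C

Round 1: A 27, B 16, C 22. B eliminated.
Round 2: A 27, C 38. C has a majority (≥33).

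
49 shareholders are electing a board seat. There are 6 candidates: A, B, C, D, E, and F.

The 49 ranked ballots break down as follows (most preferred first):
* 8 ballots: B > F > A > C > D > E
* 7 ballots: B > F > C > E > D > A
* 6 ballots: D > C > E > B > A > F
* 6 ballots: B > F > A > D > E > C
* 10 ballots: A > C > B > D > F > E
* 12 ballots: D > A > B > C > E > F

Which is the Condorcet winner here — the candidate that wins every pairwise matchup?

B vs A: 27–22
B vs C: 33–16
B vs D: 31–18
B vs E: 43–6
B vs F: 49–0
B beats every other candidate.

B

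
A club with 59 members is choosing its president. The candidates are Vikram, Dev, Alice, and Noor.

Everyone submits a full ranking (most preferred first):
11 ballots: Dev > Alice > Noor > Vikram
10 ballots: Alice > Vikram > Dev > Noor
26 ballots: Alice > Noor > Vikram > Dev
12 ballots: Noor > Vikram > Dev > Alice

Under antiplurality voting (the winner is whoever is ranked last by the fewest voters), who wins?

Last-place votes: Vikram 11, Dev 26, Alice 12, Noor 10.

Noor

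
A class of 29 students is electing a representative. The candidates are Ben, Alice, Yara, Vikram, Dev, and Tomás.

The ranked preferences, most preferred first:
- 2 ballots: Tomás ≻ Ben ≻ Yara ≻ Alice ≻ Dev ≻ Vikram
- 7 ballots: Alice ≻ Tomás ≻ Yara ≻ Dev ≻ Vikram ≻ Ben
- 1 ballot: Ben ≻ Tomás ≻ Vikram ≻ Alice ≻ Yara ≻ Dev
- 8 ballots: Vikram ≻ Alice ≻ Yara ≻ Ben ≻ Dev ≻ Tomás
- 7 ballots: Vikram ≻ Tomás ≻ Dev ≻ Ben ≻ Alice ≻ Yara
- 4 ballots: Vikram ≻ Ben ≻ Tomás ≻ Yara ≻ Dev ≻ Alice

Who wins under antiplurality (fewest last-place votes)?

Dev

Last-place votes: Ben 7, Alice 4, Yara 7, Vikram 2, Dev 1, Tomás 8.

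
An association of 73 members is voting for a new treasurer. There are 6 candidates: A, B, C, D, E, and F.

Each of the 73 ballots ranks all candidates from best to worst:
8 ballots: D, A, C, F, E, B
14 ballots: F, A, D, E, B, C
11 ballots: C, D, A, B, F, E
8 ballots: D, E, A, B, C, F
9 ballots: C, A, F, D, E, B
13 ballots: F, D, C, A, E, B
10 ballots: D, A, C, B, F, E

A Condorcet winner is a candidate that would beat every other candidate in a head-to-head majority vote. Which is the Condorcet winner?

D vs A: 50–23
D vs B: 73–0
D vs C: 53–20
D vs E: 73–0
D vs F: 37–36
D beats every other candidate.

D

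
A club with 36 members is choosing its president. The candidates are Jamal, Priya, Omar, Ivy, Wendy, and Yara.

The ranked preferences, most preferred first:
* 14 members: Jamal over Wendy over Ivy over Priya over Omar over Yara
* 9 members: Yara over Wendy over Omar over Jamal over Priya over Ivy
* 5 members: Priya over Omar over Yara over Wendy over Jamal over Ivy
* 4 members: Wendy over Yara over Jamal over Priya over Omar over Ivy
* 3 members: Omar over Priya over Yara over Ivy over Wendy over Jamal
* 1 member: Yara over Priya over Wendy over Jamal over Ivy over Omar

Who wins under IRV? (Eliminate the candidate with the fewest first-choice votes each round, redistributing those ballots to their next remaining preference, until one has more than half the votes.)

Yara

Round 1: Jamal 14, Priya 5, Omar 3, Ivy 0, Wendy 4, Yara 10. Ivy eliminated.
Round 2: Jamal 14, Priya 5, Omar 3, Wendy 4, Yara 10. Omar eliminated.
Round 3: Jamal 14, Priya 8, Wendy 4, Yara 10. Wendy eliminated.
Round 4: Jamal 14, Priya 8, Yara 14. Priya eliminated.
Round 5: Jamal 14, Yara 22. Yara has a majority (≥19).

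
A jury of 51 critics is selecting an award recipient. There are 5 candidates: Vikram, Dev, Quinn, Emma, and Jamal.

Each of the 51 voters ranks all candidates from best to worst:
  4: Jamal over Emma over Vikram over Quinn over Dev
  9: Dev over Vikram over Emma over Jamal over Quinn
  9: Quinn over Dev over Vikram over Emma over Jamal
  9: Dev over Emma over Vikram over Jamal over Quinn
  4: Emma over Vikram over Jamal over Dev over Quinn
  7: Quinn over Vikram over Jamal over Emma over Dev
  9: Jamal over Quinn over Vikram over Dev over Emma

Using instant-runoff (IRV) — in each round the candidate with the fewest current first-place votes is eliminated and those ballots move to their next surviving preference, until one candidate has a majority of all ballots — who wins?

Dev

Round 1: Vikram 0, Dev 18, Quinn 16, Emma 4, Jamal 13. Vikram eliminated.
Round 2: Dev 18, Quinn 16, Emma 4, Jamal 13. Emma eliminated.
Round 3: Dev 18, Quinn 16, Jamal 17. Quinn eliminated.
Round 4: Dev 27, Jamal 24. Dev has a majority (≥26).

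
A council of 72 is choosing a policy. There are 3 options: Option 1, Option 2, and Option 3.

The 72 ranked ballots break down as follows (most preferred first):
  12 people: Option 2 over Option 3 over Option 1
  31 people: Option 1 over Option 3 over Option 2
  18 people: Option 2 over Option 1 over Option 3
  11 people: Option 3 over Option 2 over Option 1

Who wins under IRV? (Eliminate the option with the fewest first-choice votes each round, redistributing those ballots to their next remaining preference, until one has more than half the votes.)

Round 1: Option 1 31, Option 2 30, Option 3 11. Option 3 eliminated.
Round 2: Option 1 31, Option 2 41. Option 2 has a majority (≥37).

Option 2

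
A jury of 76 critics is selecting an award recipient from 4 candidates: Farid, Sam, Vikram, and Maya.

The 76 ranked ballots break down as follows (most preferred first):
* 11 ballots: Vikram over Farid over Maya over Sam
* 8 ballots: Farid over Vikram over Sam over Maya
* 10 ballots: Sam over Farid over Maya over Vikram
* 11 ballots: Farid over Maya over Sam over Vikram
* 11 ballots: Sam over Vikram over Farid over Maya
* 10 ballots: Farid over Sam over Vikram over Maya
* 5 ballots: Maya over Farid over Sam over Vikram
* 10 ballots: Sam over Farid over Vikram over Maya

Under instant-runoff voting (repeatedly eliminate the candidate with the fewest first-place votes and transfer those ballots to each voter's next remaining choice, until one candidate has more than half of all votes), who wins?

Round 1: Farid 29, Sam 31, Vikram 11, Maya 5. Maya eliminated.
Round 2: Farid 34, Sam 31, Vikram 11. Vikram eliminated.
Round 3: Farid 45, Sam 31. Farid has a majority (≥39).

Farid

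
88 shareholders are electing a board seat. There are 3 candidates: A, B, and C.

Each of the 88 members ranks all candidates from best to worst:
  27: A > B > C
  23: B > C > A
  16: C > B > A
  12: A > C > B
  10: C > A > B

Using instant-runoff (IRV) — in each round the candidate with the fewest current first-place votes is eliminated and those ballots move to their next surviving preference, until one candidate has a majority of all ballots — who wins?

C

Round 1: A 39, B 23, C 26. B eliminated.
Round 2: A 39, C 49. C has a majority (≥45).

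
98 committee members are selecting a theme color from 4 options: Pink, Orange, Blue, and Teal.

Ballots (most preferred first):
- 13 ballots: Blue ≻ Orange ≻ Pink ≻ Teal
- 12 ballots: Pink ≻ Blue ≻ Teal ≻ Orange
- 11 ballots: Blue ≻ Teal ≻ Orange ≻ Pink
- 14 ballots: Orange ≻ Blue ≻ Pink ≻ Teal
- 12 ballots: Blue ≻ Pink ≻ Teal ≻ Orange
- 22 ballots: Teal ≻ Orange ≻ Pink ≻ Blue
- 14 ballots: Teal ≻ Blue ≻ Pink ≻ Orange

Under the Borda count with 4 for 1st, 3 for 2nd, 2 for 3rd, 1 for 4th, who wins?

Blue

Pink: 13×2 + 12×4 + 11×1 + 14×2 + 12×3 + 22×2 + 14×2 = 221
Orange: 13×3 + 12×1 + 11×2 + 14×4 + 12×1 + 22×3 + 14×1 = 221
Blue: 13×4 + 12×3 + 11×4 + 14×3 + 12×4 + 22×1 + 14×3 = 286
Teal: 13×1 + 12×2 + 11×3 + 14×1 + 12×2 + 22×4 + 14×4 = 252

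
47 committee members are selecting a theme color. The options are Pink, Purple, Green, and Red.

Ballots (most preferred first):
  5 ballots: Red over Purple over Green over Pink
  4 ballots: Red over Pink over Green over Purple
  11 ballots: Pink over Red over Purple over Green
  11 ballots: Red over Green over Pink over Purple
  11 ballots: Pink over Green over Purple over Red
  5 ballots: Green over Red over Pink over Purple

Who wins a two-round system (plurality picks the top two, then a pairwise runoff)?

Round 1 first-place votes: Pink 22, Purple 0, Green 5, Red 20. Pink and Red advance.
Runoff: Pink is ranked above Red on 22 ballots, Red above Pink on 25.

Red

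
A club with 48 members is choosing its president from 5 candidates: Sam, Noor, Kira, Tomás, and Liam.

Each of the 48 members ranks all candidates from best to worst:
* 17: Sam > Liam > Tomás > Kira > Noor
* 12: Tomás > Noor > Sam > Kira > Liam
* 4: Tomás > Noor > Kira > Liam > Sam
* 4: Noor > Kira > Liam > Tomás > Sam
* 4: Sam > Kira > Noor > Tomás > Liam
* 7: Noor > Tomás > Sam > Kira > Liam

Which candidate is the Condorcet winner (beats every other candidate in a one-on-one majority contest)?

Tomás

Tomás vs Sam: 27–21
Tomás vs Noor: 33–15
Tomás vs Kira: 40–8
Tomás vs Liam: 27–21
Tomás beats every other candidate.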